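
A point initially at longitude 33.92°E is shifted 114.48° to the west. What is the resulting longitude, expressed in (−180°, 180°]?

Start at +33.92°; shift −114.48° → -80.56°.
-80.56° already lies in (−180°, 180°].

80.56°W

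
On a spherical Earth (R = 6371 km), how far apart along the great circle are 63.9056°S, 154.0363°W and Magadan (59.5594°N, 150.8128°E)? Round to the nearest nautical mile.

Δλ = 150.8128 − -154.0363 = 304.8491°; wrapped into (−180°, 180°]: -55.1509°.
Δφ = 59.5594 − -63.9056 = 123.4650°.
a = sin²(Δφ/2) + cos φ₁ · cos φ₂ · sin²(Δλ/2) = 0.823468.
c = 2·atan2(√a, √(1−a)) = 2.27436 rad → d = 6371·c ≈ 14489.92 km ≈ 7823.93 nmi.

7824 nmi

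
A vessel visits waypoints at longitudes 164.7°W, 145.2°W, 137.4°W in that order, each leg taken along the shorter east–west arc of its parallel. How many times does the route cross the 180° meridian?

Leg 1: -164.7° → -145.2°, shortest Δλ = 19.5° (east) — does not cross 180°.
Leg 2: -145.2° → -137.4°, shortest Δλ = 7.8° (east) — does not cross 180°.
Total crossings: 0.

0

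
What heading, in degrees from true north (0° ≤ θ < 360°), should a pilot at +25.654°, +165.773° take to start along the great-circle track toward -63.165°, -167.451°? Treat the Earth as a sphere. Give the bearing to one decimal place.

Δλ = -167.451 − 165.773 = -333.224°; wrapped into (−180°, 180°]: 26.776°.
θ = atan2( sin Δλ · cos φ₂ , cos φ₁ · sin φ₂ − sin φ₁ · cos φ₂ · cos Δλ )
  = atan2(0.20337, -0.97883) = 168.263° → normalised to [0°, 360°): 168.263°.

168.3°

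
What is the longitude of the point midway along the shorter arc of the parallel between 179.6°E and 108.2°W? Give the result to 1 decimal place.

144.3°W

Signed shortest Δλ from +179.6° to -108.2° is +72.2°.
Midpoint longitude = +179.6° + (+72.2°)/2 = +179.6° + 36.1° = +215.7°.
Normalise into (−180°, 180°]: -144.3°.
(The naïve average (+179.6 + -108.2)/2 = 35.7° is on the wrong side of the globe.)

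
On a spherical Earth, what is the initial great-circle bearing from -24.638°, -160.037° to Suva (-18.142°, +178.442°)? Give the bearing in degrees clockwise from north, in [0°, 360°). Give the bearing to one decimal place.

Δλ = 178.442 − -160.037 = 338.479°; wrapped into (−180°, 180°]: -21.521°.
θ = atan2( sin Δλ · cos φ₂ , cos φ₁ · sin φ₂ − sin φ₁ · cos φ₂ · cos Δλ )
  = atan2(-0.34861, 0.08551) = -76.217° → normalised to [0°, 360°): 283.783°.

283.8°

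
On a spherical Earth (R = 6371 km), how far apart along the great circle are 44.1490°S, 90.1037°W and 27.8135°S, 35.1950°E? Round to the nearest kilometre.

10273 km

Δλ = 35.1950 − -90.1037 = 125.2987°.
Δφ = -27.8135 − -44.1490 = 16.3355°.
a = sin²(Δφ/2) + cos φ₁ · cos φ₂ · sin²(Δλ/2) = 0.520861.
c = 2·atan2(√a, √(1−a)) = 1.61253 rad → d = 6371·c ≈ 10273.43 km.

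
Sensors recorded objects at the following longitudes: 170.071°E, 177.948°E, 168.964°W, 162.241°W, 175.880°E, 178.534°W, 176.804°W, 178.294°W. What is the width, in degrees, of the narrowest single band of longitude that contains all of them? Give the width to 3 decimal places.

Sort the longitudes: -178.534°, -178.294°, -176.804°, -168.964°, -162.241°, +170.071°, +175.880°, +177.948°.
Eastward gaps between consecutive values (wrapping around): 0.240°, 1.490°, 7.840°, 6.723°, 332.312°, 5.809°, 2.068°, 3.518°.
Largest gap = 332.312° ⇒ minimal covering band is its complement: 360° − 332.312° = 27.688°.
Band runs from +170.071° eastward to -162.241°, crossing the antimeridian.

27.688°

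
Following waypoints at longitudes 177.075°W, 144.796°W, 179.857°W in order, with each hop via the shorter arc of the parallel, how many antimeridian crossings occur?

0

Leg 1: -177.075° → -144.796°, shortest Δλ = 32.279° (east) — does not cross 180°.
Leg 2: -144.796° → -179.857°, shortest Δλ = -35.061° (west) — does not cross 180°.
Total crossings: 0.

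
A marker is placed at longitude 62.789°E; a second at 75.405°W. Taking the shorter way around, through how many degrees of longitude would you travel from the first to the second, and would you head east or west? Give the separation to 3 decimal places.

Raw difference: -75.405 − 62.789 = -138.194°.
Normalise into (−180°, 180°]: -138.194° stays -138.194°.
Negative ⇒ the second point lies to the west; separation 138.194°.

138.194° west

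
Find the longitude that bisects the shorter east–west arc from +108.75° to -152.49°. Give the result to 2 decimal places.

+158.13°

Signed shortest Δλ from +108.75° to -152.49° is +98.76°.
Midpoint longitude = +108.75° + (+98.76°)/2 = +108.75° + 49.38° = +158.13°.
(The naïve average (+108.75 + -152.49)/2 = -21.87° is on the wrong side of the globe.)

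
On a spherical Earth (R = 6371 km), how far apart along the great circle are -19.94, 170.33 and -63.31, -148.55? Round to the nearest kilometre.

5724 km

Δλ = -148.55 − 170.33 = -318.88°; wrapped into (−180°, 180°]: 41.12°.
Δφ = -63.31 − -19.94 = -43.37°.
a = sin²(Δφ/2) + cos φ₁ · cos φ₂ · sin²(Δλ/2) = 0.188608.
c = 2·atan2(√a, √(1−a)) = 0.89850 rad → d = 6371·c ≈ 5724.35 km.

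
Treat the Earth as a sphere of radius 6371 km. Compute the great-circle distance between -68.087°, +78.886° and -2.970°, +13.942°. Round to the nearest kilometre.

8686 km

Δλ = 13.942 − 78.886 = -64.944°.
Δφ = -2.970 − -68.087 = 65.117°.
a = sin²(Δφ/2) + cos φ₁ · cos φ₂ · sin²(Δλ/2) = 0.397046.
c = 2·atan2(√a, √(1−a)) = 1.36340 rad → d = 6371·c ≈ 8686.25 km.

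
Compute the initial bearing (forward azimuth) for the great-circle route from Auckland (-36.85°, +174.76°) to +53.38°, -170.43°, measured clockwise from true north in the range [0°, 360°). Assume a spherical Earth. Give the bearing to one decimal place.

8.8°

Δλ = -170.43 − 174.76 = -345.19°; wrapped into (−180°, 180°]: 14.81°.
θ = atan2( sin Δλ · cos φ₂ , cos φ₁ · sin φ₂ − sin φ₁ · cos φ₂ · cos Δλ )
  = atan2(0.15248, 0.98811) = 8.772° → normalised to [0°, 360°): 8.772°.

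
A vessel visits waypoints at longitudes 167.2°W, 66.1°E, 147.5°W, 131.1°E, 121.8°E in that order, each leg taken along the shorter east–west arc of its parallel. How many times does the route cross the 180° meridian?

Leg 1: -167.2° → +66.1°, shortest Δλ = -126.7° (west) — crosses 180°.
Leg 2: +66.1° → -147.5°, shortest Δλ = 146.4° (east) — crosses 180°.
Leg 3: -147.5° → +131.1°, shortest Δλ = -81.4° (west) — crosses 180°.
Leg 4: +131.1° → +121.8°, shortest Δλ = -9.3° (west) — does not cross 180°.
Total crossings: 3.

3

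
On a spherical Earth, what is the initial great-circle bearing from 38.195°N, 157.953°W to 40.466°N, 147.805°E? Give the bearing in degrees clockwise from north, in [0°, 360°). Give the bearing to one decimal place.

Δλ = 147.805 − -157.953 = 305.758°; wrapped into (−180°, 180°]: -54.242°.
θ = atan2( sin Δλ · cos φ₂ , cos φ₁ · sin φ₂ − sin φ₁ · cos φ₂ · cos Δλ )
  = atan2(-0.61738, 0.23515) = -69.149° → normalised to [0°, 360°): 290.851°.

290.9°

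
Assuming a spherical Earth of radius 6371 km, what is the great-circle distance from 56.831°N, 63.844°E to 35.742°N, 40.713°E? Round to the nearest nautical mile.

1573 nmi

Δλ = 40.713 − 63.844 = -23.131°.
Δφ = 35.742 − 56.831 = -21.089°.
a = sin²(Δφ/2) + cos φ₁ · cos φ₂ · sin²(Δλ/2) = 0.051338.
c = 2·atan2(√a, √(1−a)) = 0.45713 rad → d = 6371·c ≈ 2912.36 km ≈ 1572.55 nmi.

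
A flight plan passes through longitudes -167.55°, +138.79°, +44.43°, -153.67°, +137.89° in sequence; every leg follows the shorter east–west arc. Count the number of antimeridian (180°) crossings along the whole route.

Leg 1: -167.55° → +138.79°, shortest Δλ = -53.66° (west) — crosses 180°.
Leg 2: +138.79° → +44.43°, shortest Δλ = -94.36° (west) — does not cross 180°.
Leg 3: +44.43° → -153.67°, shortest Δλ = 161.9° (east) — crosses 180°.
Leg 4: -153.67° → +137.89°, shortest Δλ = -68.44° (west) — crosses 180°.
Total crossings: 3.

3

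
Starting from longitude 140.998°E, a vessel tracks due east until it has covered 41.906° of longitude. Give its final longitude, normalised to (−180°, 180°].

177.096°W

Start at +140.998°; shift +41.906° → +182.904°.
+182.904° lies outside (−180°, 180°]; subtract 360° → -177.096°.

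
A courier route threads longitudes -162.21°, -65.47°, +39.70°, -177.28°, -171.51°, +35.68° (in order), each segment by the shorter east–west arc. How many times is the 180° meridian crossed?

2

Leg 1: -162.21° → -65.47°, shortest Δλ = 96.74° (east) — does not cross 180°.
Leg 2: -65.47° → +39.70°, shortest Δλ = 105.17° (east) — does not cross 180°.
Leg 3: +39.70° → -177.28°, shortest Δλ = 143.02° (east) — crosses 180°.
Leg 4: -177.28° → -171.51°, shortest Δλ = 5.77° (east) — does not cross 180°.
Leg 5: -171.51° → +35.68°, shortest Δλ = -152.81° (west) — crosses 180°.
Total crossings: 2.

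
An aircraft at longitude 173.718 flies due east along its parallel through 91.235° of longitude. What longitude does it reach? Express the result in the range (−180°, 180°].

Start at +173.718°; shift +91.235° → +264.953°.
+264.953° lies outside (−180°, 180°]; subtract 360° → -95.047°.

-95.047°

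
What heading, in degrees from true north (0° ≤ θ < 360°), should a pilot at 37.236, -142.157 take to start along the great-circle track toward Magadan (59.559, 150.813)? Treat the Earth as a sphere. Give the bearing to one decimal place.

320.5°

Δλ = 150.813 − -142.157 = 292.970°; wrapped into (−180°, 180°]: -67.030°.
θ = atan2( sin Δλ · cos φ₂ , cos φ₁ · sin φ₂ − sin φ₁ · cos φ₂ · cos Δλ )
  = atan2(-0.46648, 0.56676) = -39.456° → normalised to [0°, 360°): 320.544°.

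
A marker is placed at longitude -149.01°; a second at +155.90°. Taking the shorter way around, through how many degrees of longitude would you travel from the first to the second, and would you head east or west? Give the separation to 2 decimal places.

55.09° west

Raw difference: 155.90 − -149.01 = 304.91°.
Normalise into (−180°, 180°]: 304.91° − 360° = -55.09°.
Negative ⇒ the second point lies to the west; separation 55.09°.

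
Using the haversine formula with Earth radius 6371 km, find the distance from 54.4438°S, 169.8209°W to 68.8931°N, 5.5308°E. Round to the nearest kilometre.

18391 km

Δλ = 5.5308 − -169.8209 = 175.3517°.
Δφ = 68.8931 − -54.4438 = 123.3369°.
a = sin²(Δφ/2) + cos φ₁ · cos φ₂ · sin²(Δλ/2) = 0.983840.
c = 2·atan2(√a, √(1−a)) = 2.88666 rad → d = 6371·c ≈ 18390.91 km.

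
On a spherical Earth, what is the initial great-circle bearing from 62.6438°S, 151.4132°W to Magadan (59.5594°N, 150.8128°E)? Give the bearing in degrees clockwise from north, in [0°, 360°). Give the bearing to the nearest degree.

326°

Δλ = 150.8128 − -151.4132 = 302.2260°; wrapped into (−180°, 180°]: -57.7740°.
θ = atan2( sin Δλ · cos φ₂ , cos φ₁ · sin φ₂ − sin φ₁ · cos φ₂ · cos Δλ )
  = atan2(-0.42860, 0.63614) = -33.970° → normalised to [0°, 360°): 326.030°.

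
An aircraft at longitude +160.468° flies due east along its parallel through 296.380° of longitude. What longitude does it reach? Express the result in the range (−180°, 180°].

+96.848°

Start at +160.468°; shift +296.380° → +456.848°.
+456.848° lies outside (−180°, 180°]; subtract 360° → +96.848°.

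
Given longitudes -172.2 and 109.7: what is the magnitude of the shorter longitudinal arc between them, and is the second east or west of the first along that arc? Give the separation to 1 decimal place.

78.1° west

Raw difference: 109.7 − -172.2 = 281.9°.
Normalise into (−180°, 180°]: 281.9° − 360° = -78.1°.
Negative ⇒ the second point lies to the west; separation 78.1°.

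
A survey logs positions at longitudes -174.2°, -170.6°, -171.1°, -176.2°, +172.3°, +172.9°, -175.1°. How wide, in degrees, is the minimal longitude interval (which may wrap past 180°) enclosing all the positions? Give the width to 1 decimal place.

Sort the longitudes: -176.2°, -175.1°, -174.2°, -171.1°, -170.6°, +172.3°, +172.9°.
Eastward gaps between consecutive values (wrapping around): 1.1°, 0.9°, 3.1°, 0.5°, 342.9°, 0.6°, 10.9°.
Largest gap = 342.9° ⇒ minimal covering band is its complement: 360° − 342.9° = 17.1°.
Band runs from +172.3° eastward to -170.6°, crossing the antimeridian.

17.1°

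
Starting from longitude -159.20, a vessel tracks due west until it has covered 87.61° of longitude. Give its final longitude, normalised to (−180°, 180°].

Start at -159.20°; shift −87.61° → -246.81°.
-246.81° lies outside (−180°, 180°]; add 360° → +113.19°.

+113.19°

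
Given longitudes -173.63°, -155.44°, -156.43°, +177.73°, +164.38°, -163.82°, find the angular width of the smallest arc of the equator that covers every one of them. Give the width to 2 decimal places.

40.18°

Sort the longitudes: -173.63°, -163.82°, -156.43°, -155.44°, +164.38°, +177.73°.
Eastward gaps between consecutive values (wrapping around): 9.81°, 7.39°, 0.99°, 319.82°, 13.35°, 8.64°.
Largest gap = 319.82° ⇒ minimal covering band is its complement: 360° − 319.82° = 40.18°.
Band runs from +164.38° eastward to -155.44°, crossing the antimeridian.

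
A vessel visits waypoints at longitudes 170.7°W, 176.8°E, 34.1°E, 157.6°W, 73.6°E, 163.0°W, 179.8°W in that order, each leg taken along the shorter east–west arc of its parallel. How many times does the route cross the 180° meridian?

Leg 1: -170.7° → +176.8°, shortest Δλ = -12.5° (west) — crosses 180°.
Leg 2: +176.8° → +34.1°, shortest Δλ = -142.7° (west) — does not cross 180°.
Leg 3: +34.1° → -157.6°, shortest Δλ = 168.3° (east) — crosses 180°.
Leg 4: -157.6° → +73.6°, shortest Δλ = -128.8° (west) — crosses 180°.
Leg 5: +73.6° → -163.0°, shortest Δλ = 123.4° (east) — crosses 180°.
Leg 6: -163.0° → -179.8°, shortest Δλ = -16.8° (west) — does not cross 180°.
Total crossings: 4.

4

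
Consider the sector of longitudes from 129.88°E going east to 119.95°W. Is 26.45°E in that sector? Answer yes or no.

No

Band width going east from +129.88° to -119.95°: ((-119.95 − 129.88) mod 360) = 110.17°.
Offset of +26.45° east of the west edge: ((26.45 − 129.88) mod 360) = 256.57°.
256.57° > 110.17° ⇒ outside.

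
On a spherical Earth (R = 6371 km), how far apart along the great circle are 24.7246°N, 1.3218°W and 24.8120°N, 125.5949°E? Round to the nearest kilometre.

Δλ = 125.5949 − -1.3218 = 126.9167°.
Δφ = 24.8120 − 24.7246 = 0.0874°.
a = sin²(Δφ/2) + cos φ₁ · cos φ₂ · sin²(Δλ/2) = 0.659854.
c = 2·atan2(√a, √(1−a)) = 1.89622 rad → d = 6371·c ≈ 12080.81 km.

12081 km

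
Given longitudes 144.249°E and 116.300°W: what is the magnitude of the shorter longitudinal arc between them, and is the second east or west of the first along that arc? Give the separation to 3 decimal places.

99.451° east

Raw difference: -116.300 − 144.249 = -260.549°.
Normalise into (−180°, 180°]: -260.549° + 360° = 99.451°.
Positive ⇒ the second point lies to the east; separation 99.451°.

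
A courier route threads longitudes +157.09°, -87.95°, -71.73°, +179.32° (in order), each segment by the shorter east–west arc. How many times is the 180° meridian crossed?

Leg 1: +157.09° → -87.95°, shortest Δλ = 114.96° (east) — crosses 180°.
Leg 2: -87.95° → -71.73°, shortest Δλ = 16.22° (east) — does not cross 180°.
Leg 3: -71.73° → +179.32°, shortest Δλ = -108.95° (west) — crosses 180°.
Total crossings: 2.

2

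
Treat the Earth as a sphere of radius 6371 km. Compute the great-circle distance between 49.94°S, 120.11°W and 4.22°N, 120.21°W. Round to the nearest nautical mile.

Δλ = -120.21 − -120.11 = -0.10°.
Δφ = 4.22 − -49.94 = 54.16°.
a = sin²(Δφ/2) + cos φ₁ · cos φ₂ · sin²(Δλ/2) = 0.207239.
c = 2·atan2(√a, √(1−a)) = 0.94527 rad → d = 6371·c ≈ 6022.32 km ≈ 3251.80 nmi.

3252 nmi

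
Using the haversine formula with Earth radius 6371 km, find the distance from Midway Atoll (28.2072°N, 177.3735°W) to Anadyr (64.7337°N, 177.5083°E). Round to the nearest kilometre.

Δλ = 177.5083 − -177.3735 = 354.8818°; wrapped into (−180°, 180°]: -5.1182°.
Δφ = 64.7337 − 28.2072 = 36.5265°.
a = sin²(Δφ/2) + cos φ₁ · cos φ₂ · sin²(Δλ/2) = 0.098959.
c = 2·atan2(√a, √(1−a)) = 0.64002 rad → d = 6371·c ≈ 4077.59 km.

4078 km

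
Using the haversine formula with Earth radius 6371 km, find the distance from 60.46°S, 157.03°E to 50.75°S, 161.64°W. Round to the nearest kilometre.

Δλ = -161.64 − 157.03 = -318.67°; wrapped into (−180°, 180°]: 41.33°.
Δφ = -50.75 − -60.46 = 9.71°.
a = sin²(Δφ/2) + cos φ₁ · cos φ₂ · sin²(Δλ/2) = 0.046013.
c = 2·atan2(√a, √(1−a)) = 0.43237 rad → d = 6371·c ≈ 2754.64 km.

2755 km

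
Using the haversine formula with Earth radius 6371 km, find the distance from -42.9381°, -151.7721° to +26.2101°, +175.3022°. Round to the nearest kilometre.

8395 km

Δλ = 175.3022 − -151.7721 = 327.0743°; wrapped into (−180°, 180°]: -32.9257°.
Δφ = 26.2101 − -42.9381 = 69.1482°.
a = sin²(Δφ/2) + cos φ₁ · cos φ₂ · sin²(Δλ/2) = 0.374774.
c = 2·atan2(√a, √(1−a)) = 1.31765 rad → d = 6371·c ≈ 8394.75 km.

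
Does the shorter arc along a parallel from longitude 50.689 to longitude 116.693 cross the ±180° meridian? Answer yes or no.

No

Signed shortest Δλ = ((116.693 − 50.689 + 180) mod 360) − 180 = 66.004°.
Going east by 66.004° from +50.689° reaches +116.693° without touching 180°.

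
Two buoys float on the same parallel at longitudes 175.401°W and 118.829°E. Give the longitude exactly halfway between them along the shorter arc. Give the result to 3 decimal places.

Signed shortest Δλ from -175.401° to +118.829° is -65.770°.
Midpoint longitude = -175.401° + (-65.770°)/2 = -175.401° − 32.885° = -208.286°.
Normalise into (−180°, 180°]: +151.714°.
(The naïve average (-175.401 + +118.829)/2 = -28.286° is on the wrong side of the globe.)

151.714°E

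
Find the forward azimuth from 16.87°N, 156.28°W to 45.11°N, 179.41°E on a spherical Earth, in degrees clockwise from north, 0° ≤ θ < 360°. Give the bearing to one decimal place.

329.4°

Δλ = 179.41 − -156.28 = 335.69°; wrapped into (−180°, 180°]: -24.31°.
θ = atan2( sin Δλ · cos φ₂ , cos φ₁ · sin φ₂ − sin φ₁ · cos φ₂ · cos Δλ )
  = atan2(-0.29054, 0.49133) = -30.597° → normalised to [0°, 360°): 329.403°.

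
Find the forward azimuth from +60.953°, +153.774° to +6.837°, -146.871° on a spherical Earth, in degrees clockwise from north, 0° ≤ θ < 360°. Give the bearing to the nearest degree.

114°

Δλ = -146.871 − 153.774 = -300.645°; wrapped into (−180°, 180°]: 59.355°.
θ = atan2( sin Δλ · cos φ₂ , cos φ₁ · sin φ₂ − sin φ₁ · cos φ₂ · cos Δλ )
  = atan2(0.85422, -0.38464) = 114.241° → normalised to [0°, 360°): 114.241°.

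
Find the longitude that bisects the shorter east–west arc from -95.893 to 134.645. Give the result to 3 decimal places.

-160.624°

Signed shortest Δλ from -95.893° to +134.645° is -129.462°.
Midpoint longitude = -95.893° + (-129.462°)/2 = -95.893° − 64.731° = -160.624°.
(The naïve average (-95.893 + +134.645)/2 = 19.376° is on the wrong side of the globe.)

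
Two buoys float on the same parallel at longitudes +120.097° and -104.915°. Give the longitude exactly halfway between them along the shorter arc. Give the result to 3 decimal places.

-172.409°

Signed shortest Δλ from +120.097° to -104.915° is +134.988°.
Midpoint longitude = +120.097° + (+134.988°)/2 = +120.097° + 67.494° = +187.591°.
Normalise into (−180°, 180°]: -172.409°.
(The naïve average (+120.097 + -104.915)/2 = 7.591° is on the wrong side of the globe.)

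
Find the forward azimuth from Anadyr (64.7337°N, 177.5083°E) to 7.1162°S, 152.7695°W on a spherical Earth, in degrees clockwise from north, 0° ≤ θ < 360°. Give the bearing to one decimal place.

149.4°

Δλ = -152.7695 − 177.5083 = -330.2778°; wrapped into (−180°, 180°]: 29.7222°.
θ = atan2( sin Δλ · cos φ₂ , cos φ₁ · sin φ₂ − sin φ₁ · cos φ₂ · cos Δλ )
  = atan2(0.49198, -0.83219) = 149.409° → normalised to [0°, 360°): 149.409°.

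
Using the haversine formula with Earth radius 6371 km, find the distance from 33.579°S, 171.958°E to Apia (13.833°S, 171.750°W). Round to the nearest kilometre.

2743 km

Δλ = -171.750 − 171.958 = -343.708°; wrapped into (−180°, 180°]: 16.292°.
Δφ = -13.833 − -33.579 = 19.746°.
a = sin²(Δφ/2) + cos φ₁ · cos φ₂ · sin²(Δλ/2) = 0.045642.
c = 2·atan2(√a, √(1−a)) = 0.43060 rad → d = 6371·c ≈ 2743.35 km.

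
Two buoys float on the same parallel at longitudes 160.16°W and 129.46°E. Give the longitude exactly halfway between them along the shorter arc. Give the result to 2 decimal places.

164.65°E

Signed shortest Δλ from -160.16° to +129.46° is -70.38°.
Midpoint longitude = -160.16° + (-70.38°)/2 = -160.16° − 35.19° = -195.35°.
Normalise into (−180°, 180°]: +164.65°.
(The naïve average (-160.16 + +129.46)/2 = -15.35° is on the wrong side of the globe.)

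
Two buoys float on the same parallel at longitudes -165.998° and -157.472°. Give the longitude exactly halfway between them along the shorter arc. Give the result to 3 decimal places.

Signed shortest Δλ from -165.998° to -157.472° is +8.526°.
Midpoint longitude = -165.998° + (+8.526°)/2 = -165.998° + 4.263° = -161.735°.

-161.735°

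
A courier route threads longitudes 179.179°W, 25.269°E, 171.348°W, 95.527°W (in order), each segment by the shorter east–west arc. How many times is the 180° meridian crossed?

2

Leg 1: -179.179° → +25.269°, shortest Δλ = -155.552° (west) — crosses 180°.
Leg 2: +25.269° → -171.348°, shortest Δλ = 163.383° (east) — crosses 180°.
Leg 3: -171.348° → -95.527°, shortest Δλ = 75.821° (east) — does not cross 180°.
Total crossings: 2.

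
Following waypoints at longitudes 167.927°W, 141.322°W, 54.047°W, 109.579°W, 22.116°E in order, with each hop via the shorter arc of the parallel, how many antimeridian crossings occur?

Leg 1: -167.927° → -141.322°, shortest Δλ = 26.605° (east) — does not cross 180°.
Leg 2: -141.322° → -54.047°, shortest Δλ = 87.275° (east) — does not cross 180°.
Leg 3: -54.047° → -109.579°, shortest Δλ = -55.532° (west) — does not cross 180°.
Leg 4: -109.579° → +22.116°, shortest Δλ = 131.695° (east) — does not cross 180°.
Total crossings: 0.

0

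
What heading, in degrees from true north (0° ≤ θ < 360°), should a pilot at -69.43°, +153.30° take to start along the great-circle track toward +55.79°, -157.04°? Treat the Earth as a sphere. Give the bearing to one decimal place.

Δλ = -157.04 − 153.30 = -310.34°; wrapped into (−180°, 180°]: 49.66°.
θ = atan2( sin Δλ · cos φ₂ , cos φ₁ · sin φ₂ − sin φ₁ · cos φ₂ · cos Δλ )
  = atan2(0.42854, 0.63130) = 34.169° → normalised to [0°, 360°): 34.169°.

34.2°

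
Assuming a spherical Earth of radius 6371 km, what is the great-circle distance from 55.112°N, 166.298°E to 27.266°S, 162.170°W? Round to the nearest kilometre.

Δλ = -162.170 − 166.298 = -328.468°; wrapped into (−180°, 180°]: 31.532°.
Δφ = -27.266 − 55.112 = -82.378°.
a = sin²(Δφ/2) + cos φ₁ · cos φ₂ · sin²(Δλ/2) = 0.471216.
c = 2·atan2(√a, √(1−a)) = 1.51320 rad → d = 6371·c ≈ 9640.58 km.

9641 km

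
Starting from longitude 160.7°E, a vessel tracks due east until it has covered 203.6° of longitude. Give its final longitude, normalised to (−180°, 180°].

Start at +160.7°; shift +203.6° → +364.3°.
+364.3° lies outside (−180°, 180°]; subtract 360° → +4.3°.

4.3°E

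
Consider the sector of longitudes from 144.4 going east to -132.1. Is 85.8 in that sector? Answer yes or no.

No

Band width going east from +144.4° to -132.1°: ((-132.1 − 144.4) mod 360) = 83.5°.
Offset of +85.8° east of the west edge: ((85.8 − 144.4) mod 360) = 301.4°.
301.4° > 83.5° ⇒ outside.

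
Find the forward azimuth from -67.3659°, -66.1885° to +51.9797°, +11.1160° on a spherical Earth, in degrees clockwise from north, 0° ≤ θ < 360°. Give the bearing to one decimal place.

Δλ = 11.1160 − -66.1885 = 77.3045°.
θ = atan2( sin Δλ · cos φ₂ , cos φ₁ · sin φ₂ − sin φ₁ · cos φ₂ · cos Δλ )
  = atan2(0.60088, 0.42812) = 54.531° → normalised to [0°, 360°): 54.531°.

54.5°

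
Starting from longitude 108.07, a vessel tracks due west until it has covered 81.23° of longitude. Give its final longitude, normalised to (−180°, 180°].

Start at +108.07°; shift −81.23° → +26.84°.
+26.84° already lies in (−180°, 180°].

+26.84°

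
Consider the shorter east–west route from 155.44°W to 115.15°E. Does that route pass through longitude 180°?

Yes

Naïve |115.15 − -155.44| = 270.59° > 180°, so the shorter arc goes the other way round — across 180°.
Signed shortest Δλ = ((115.15 − -155.44 + 180) mod 360) − 180 = -89.41°.
Going west by 89.41° from -155.44° passes through 180° before reaching +115.15°.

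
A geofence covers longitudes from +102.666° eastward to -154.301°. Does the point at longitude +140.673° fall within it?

Band width going east from +102.666° to -154.301°: ((-154.301 − 102.666) mod 360) = 103.033°.
Offset of +140.673° east of the west edge: ((140.673 − 102.666) mod 360) = 38.007°.
38.007° ≤ 103.033° ⇒ inside.

Yes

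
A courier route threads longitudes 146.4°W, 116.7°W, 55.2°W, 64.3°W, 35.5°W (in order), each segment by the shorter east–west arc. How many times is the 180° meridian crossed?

0

Leg 1: -146.4° → -116.7°, shortest Δλ = 29.7° (east) — does not cross 180°.
Leg 2: -116.7° → -55.2°, shortest Δλ = 61.5° (east) — does not cross 180°.
Leg 3: -55.2° → -64.3°, shortest Δλ = -9.1° (west) — does not cross 180°.
Leg 4: -64.3° → -35.5°, shortest Δλ = 28.8° (east) — does not cross 180°.
Total crossings: 0.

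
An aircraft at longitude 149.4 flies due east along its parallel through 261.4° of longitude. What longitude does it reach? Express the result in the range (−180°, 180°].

Start at +149.4°; shift +261.4° → +410.8°.
+410.8° lies outside (−180°, 180°]; subtract 360° → +50.8°.

+50.8°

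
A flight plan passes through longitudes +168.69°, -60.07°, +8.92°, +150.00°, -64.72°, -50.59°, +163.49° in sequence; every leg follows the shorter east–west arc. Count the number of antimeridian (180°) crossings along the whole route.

3

Leg 1: +168.69° → -60.07°, shortest Δλ = 131.24° (east) — crosses 180°.
Leg 2: -60.07° → +8.92°, shortest Δλ = 68.99° (east) — does not cross 180°.
Leg 3: +8.92° → +150.00°, shortest Δλ = 141.08° (east) — does not cross 180°.
Leg 4: +150.00° → -64.72°, shortest Δλ = 145.28° (east) — crosses 180°.
Leg 5: -64.72° → -50.59°, shortest Δλ = 14.13° (east) — does not cross 180°.
Leg 6: -50.59° → +163.49°, shortest Δλ = -145.92° (west) — crosses 180°.
Total crossings: 3.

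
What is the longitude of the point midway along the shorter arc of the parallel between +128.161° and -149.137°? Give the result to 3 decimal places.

+169.512°

Signed shortest Δλ from +128.161° to -149.137° is +82.702°.
Midpoint longitude = +128.161° + (+82.702°)/2 = +128.161° + 41.351° = +169.512°.
(The naïve average (+128.161 + -149.137)/2 = -10.488° is on the wrong side of the globe.)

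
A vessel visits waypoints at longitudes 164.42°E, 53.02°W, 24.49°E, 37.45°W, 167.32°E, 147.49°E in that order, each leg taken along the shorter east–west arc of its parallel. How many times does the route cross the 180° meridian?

Leg 1: +164.42° → -53.02°, shortest Δλ = 142.56° (east) — crosses 180°.
Leg 2: -53.02° → +24.49°, shortest Δλ = 77.51° (east) — does not cross 180°.
Leg 3: +24.49° → -37.45°, shortest Δλ = -61.94° (west) — does not cross 180°.
Leg 4: -37.45° → +167.32°, shortest Δλ = -155.23° (west) — crosses 180°.
Leg 5: +167.32° → +147.49°, shortest Δλ = -19.83° (west) — does not cross 180°.
Total crossings: 2.

2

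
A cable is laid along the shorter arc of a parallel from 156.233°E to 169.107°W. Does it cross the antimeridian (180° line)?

Yes

Naïve |-169.107 − 156.233| = 325.34° > 180°, so the shorter arc goes the other way round — across 180°.
Signed shortest Δλ = ((-169.107 − 156.233 + 180) mod 360) − 180 = 34.66°.
Going east by 34.66° from +156.233° passes through 180° before reaching -169.107°.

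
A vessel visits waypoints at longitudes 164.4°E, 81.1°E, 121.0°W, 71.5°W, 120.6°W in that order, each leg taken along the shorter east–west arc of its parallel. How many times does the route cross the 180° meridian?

Leg 1: +164.4° → +81.1°, shortest Δλ = -83.3° (west) — does not cross 180°.
Leg 2: +81.1° → -121.0°, shortest Δλ = 157.9° (east) — crosses 180°.
Leg 3: -121.0° → -71.5°, shortest Δλ = 49.5° (east) — does not cross 180°.
Leg 4: -71.5° → -120.6°, shortest Δλ = -49.1° (west) — does not cross 180°.
Total crossings: 1.

1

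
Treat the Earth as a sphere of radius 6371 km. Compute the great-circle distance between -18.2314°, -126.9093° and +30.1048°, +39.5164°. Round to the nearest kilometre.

18111 km

Δλ = 39.5164 − -126.9093 = 166.4257°.
Δφ = 30.1048 − -18.2314 = 48.3362°.
a = sin²(Δφ/2) + cos φ₁ · cos φ₂ · sin²(Δλ/2) = 0.977826.
c = 2·atan2(√a, √(1−a)) = 2.84266 rad → d = 6371·c ≈ 18110.60 km.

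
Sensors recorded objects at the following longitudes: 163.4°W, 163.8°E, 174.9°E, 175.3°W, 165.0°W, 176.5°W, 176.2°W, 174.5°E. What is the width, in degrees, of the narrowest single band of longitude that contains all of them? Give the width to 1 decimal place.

32.8°

Sort the longitudes: -176.5°, -176.2°, -175.3°, -165.0°, -163.4°, +163.8°, +174.5°, +174.9°.
Eastward gaps between consecutive values (wrapping around): 0.3°, 0.9°, 10.3°, 1.6°, 327.2°, 10.7°, 0.4°, 8.6°.
Largest gap = 327.2° ⇒ minimal covering band is its complement: 360° − 327.2° = 32.8°.
Band runs from +163.8° eastward to -163.4°, crossing the antimeridian.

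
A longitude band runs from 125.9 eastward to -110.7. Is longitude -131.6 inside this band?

Yes

Band width going east from +125.9° to -110.7°: ((-110.7 − 125.9) mod 360) = 123.4°.
Offset of -131.6° east of the west edge: ((-131.6 − 125.9) mod 360) = 102.5°.
102.5° ≤ 123.4° ⇒ inside.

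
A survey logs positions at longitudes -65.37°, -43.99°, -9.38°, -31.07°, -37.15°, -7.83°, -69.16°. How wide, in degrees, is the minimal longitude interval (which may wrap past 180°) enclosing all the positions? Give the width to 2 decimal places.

61.33°

Sort the longitudes: -69.16°, -65.37°, -43.99°, -37.15°, -31.07°, -9.38°, -7.83°.
Eastward gaps between consecutive values (wrapping around): 3.79°, 21.38°, 6.84°, 6.08°, 21.69°, 1.55°, 298.67°.
Largest gap = 298.67° ⇒ minimal covering band is its complement: 360° − 298.67° = 61.33°.
Band runs from -69.16° eastward to -7.83°.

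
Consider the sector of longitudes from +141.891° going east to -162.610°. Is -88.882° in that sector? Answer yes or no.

Band width going east from +141.891° to -162.610°: ((-162.610 − 141.891) mod 360) = 55.499°.
Offset of -88.882° east of the west edge: ((-88.882 − 141.891) mod 360) = 129.227°.
129.227° > 55.499° ⇒ outside.

No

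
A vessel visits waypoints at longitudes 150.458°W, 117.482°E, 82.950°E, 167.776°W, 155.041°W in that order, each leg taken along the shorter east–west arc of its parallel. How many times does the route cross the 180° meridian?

Leg 1: -150.458° → +117.482°, shortest Δλ = -92.06° (west) — crosses 180°.
Leg 2: +117.482° → +82.950°, shortest Δλ = -34.532° (west) — does not cross 180°.
Leg 3: +82.950° → -167.776°, shortest Δλ = 109.274° (east) — crosses 180°.
Leg 4: -167.776° → -155.041°, shortest Δλ = 12.735° (east) — does not cross 180°.
Total crossings: 2.

2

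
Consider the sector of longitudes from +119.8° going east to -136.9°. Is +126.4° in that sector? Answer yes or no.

Band width going east from +119.8° to -136.9°: ((-136.9 − 119.8) mod 360) = 103.3°.
Offset of +126.4° east of the west edge: ((126.4 − 119.8) mod 360) = 6.6°.
6.6° ≤ 103.3° ⇒ inside.

Yes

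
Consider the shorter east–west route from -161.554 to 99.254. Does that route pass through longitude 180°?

Naïve |99.254 − -161.554| = 260.808° > 180°, so the shorter arc goes the other way round — across 180°.
Signed shortest Δλ = ((99.254 − -161.554 + 180) mod 360) − 180 = -99.192°.
Going west by 99.192° from -161.554° passes through 180° before reaching +99.254°.

Yes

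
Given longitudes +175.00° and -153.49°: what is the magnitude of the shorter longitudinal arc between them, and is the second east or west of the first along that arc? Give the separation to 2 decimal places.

Raw difference: -153.49 − 175.00 = -328.49°.
Normalise into (−180°, 180°]: -328.49° + 360° = 31.51°.
Positive ⇒ the second point lies to the east; separation 31.51°.

31.51° east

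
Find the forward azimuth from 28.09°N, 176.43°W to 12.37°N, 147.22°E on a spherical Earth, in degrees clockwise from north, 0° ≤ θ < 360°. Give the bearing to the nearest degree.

253°

Δλ = 147.22 − -176.43 = 323.65°; wrapped into (−180°, 180°]: -36.35°.
θ = atan2( sin Δλ · cos φ₂ , cos φ₁ · sin φ₂ − sin φ₁ · cos φ₂ · cos Δλ )
  = atan2(-0.57896, -0.18144) = -107.401° → normalised to [0°, 360°): 252.599°.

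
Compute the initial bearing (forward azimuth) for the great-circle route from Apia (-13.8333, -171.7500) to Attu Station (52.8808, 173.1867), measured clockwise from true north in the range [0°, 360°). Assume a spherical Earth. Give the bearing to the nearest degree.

Δλ = 173.1867 − -171.7500 = 344.9367°; wrapped into (−180°, 180°]: -15.0633°.
θ = atan2( sin Δλ · cos φ₂ , cos φ₁ · sin φ₂ − sin φ₁ · cos φ₂ · cos Δλ )
  = atan2(-0.15683, 0.91359) = -9.741° → normalised to [0°, 360°): 350.259°.

350°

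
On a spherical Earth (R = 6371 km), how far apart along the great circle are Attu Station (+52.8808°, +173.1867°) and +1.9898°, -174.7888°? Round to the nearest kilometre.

5767 km

Δλ = -174.7888 − 173.1867 = -347.9755°; wrapped into (−180°, 180°]: 12.0245°.
Δφ = 1.9898 − 52.8808 = -50.8910°.
a = sin²(Δφ/2) + cos φ₁ · cos φ₂ · sin²(Δλ/2) = 0.191218.
c = 2·atan2(√a, √(1−a)) = 0.90515 rad → d = 6371·c ≈ 5766.74 km.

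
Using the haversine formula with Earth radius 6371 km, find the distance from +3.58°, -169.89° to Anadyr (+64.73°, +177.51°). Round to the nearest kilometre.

Δλ = 177.51 − -169.89 = 347.40°; wrapped into (−180°, 180°]: -12.60°.
Δφ = 64.73 − 3.58 = 61.15°.
a = sin²(Δφ/2) + cos φ₁ · cos φ₂ · sin²(Δλ/2) = 0.263871.
c = 2·atan2(√a, √(1−a)) = 1.07895 rad → d = 6371·c ≈ 6873.97 km.

6874 km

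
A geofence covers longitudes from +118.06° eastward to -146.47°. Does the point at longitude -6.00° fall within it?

Band width going east from +118.06° to -146.47°: ((-146.47 − 118.06) mod 360) = 95.47°.
Offset of -6.00° east of the west edge: ((-6.00 − 118.06) mod 360) = 235.94°.
235.94° > 95.47° ⇒ outside.

No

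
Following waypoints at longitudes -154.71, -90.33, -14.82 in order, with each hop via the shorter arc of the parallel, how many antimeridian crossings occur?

0

Leg 1: -154.71° → -90.33°, shortest Δλ = 64.38° (east) — does not cross 180°.
Leg 2: -90.33° → -14.82°, shortest Δλ = 75.51° (east) — does not cross 180°.
Total crossings: 0.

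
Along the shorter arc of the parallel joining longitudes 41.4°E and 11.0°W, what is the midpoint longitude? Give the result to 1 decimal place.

Signed shortest Δλ from +41.4° to -11.0° is -52.4°.
Midpoint longitude = +41.4° + (-52.4°)/2 = +41.4° − 26.2° = +15.2°.

15.2°E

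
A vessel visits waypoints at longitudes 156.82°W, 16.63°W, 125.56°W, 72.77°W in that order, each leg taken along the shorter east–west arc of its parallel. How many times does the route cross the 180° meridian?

Leg 1: -156.82° → -16.63°, shortest Δλ = 140.19° (east) — does not cross 180°.
Leg 2: -16.63° → -125.56°, shortest Δλ = -108.93° (west) — does not cross 180°.
Leg 3: -125.56° → -72.77°, shortest Δλ = 52.79° (east) — does not cross 180°.
Total crossings: 0.

0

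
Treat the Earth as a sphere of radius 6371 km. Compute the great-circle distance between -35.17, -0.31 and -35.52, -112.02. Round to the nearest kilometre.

Δλ = -112.02 − -0.31 = -111.71°.
Δφ = -35.52 − -35.17 = -0.35°.
a = sin²(Δφ/2) + cos φ₁ · cos φ₂ · sin²(Δλ/2) = 0.455730.
c = 2·atan2(√a, √(1−a)) = 1.48214 rad → d = 6371·c ≈ 9442.72 km.

9443 km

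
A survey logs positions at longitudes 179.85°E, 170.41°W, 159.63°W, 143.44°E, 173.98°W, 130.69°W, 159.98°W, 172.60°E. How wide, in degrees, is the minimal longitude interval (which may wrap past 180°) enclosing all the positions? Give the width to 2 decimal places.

Sort the longitudes: -173.98°, -170.41°, -159.98°, -159.63°, -130.69°, +143.44°, +172.60°, +179.85°.
Eastward gaps between consecutive values (wrapping around): 3.57°, 10.43°, 0.35°, 28.94°, 274.13°, 29.16°, 7.25°, 6.17°.
Largest gap = 274.13° ⇒ minimal covering band is its complement: 360° − 274.13° = 85.87°.
Band runs from +143.44° eastward to -130.69°, crossing the antimeridian.

85.87°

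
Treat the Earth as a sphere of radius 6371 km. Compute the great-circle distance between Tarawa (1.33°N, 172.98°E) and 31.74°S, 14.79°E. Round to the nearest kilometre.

Δλ = 14.79 − 172.98 = -158.19°.
Δφ = -31.74 − 1.33 = -33.07°.
a = sin²(Δφ/2) + cos φ₁ · cos φ₂ · sin²(Δλ/2) = 0.900784.
c = 2·atan2(√a, √(1−a)) = 2.50071 rad → d = 6371·c ≈ 15932.02 km.

15932 km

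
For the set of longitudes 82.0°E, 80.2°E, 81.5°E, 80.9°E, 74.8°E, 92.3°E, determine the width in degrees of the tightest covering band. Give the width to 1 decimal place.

17.5°

Sort the longitudes: +74.8°, +80.2°, +80.9°, +81.5°, +82.0°, +92.3°.
Eastward gaps between consecutive values (wrapping around): 5.4°, 0.7°, 0.6°, 0.5°, 10.3°, 342.5°.
Largest gap = 342.5° ⇒ minimal covering band is its complement: 360° − 342.5° = 17.5°.
Band runs from +74.8° eastward to +92.3°.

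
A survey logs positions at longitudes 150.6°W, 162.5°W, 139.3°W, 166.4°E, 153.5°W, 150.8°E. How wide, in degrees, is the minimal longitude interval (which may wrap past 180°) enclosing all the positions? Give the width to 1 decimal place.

69.9°

Sort the longitudes: -162.5°, -153.5°, -150.6°, -139.3°, +150.8°, +166.4°.
Eastward gaps between consecutive values (wrapping around): 9.0°, 2.9°, 11.3°, 290.1°, 15.6°, 31.1°.
Largest gap = 290.1° ⇒ minimal covering band is its complement: 360° − 290.1° = 69.9°.
Band runs from +150.8° eastward to -139.3°, crossing the antimeridian.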